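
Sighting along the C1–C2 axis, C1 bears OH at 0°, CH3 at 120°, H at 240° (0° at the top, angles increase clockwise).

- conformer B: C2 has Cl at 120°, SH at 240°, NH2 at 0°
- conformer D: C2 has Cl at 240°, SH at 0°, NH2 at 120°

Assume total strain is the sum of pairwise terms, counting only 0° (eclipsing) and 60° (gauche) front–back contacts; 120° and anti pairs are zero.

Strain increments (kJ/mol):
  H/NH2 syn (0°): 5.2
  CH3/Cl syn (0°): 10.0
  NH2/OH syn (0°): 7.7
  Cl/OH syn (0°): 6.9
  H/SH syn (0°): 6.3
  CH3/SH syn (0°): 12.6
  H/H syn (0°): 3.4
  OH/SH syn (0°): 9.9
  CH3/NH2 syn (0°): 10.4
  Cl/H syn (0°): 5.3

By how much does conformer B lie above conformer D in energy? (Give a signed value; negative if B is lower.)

-1.6 kJ/mol

B is eclipsed. OH at 0° is eclipsed with NH2 at 0° (7.7); CH3 at 120° is eclipsed with Cl at 120° (10.0); H at 240° is eclipsed with SH at 240° (6.3). Total 24.0 kJ/mol.
D is eclipsed. OH at 0° is eclipsed with SH at 0° (9.9); CH3 at 120° is eclipsed with NH2 at 120° (10.4); H at 240° is eclipsed with Cl at 240° (5.3). Total 25.6 kJ/mol.
E(B) − E(D) = 24.0 − 25.6 = -1.6 kJ/mol.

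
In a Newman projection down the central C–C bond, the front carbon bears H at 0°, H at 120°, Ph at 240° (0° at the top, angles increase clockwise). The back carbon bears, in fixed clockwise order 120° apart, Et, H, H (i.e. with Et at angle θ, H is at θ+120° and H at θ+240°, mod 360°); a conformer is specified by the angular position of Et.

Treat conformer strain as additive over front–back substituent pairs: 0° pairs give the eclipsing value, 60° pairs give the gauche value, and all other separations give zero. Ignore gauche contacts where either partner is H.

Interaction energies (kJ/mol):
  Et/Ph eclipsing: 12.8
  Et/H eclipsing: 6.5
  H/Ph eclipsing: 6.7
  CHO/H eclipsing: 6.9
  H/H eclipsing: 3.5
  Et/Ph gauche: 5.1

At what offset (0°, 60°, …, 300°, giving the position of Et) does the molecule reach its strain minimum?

Et at 0° (eclipsed): H–Et eclipsed, H–H eclipsed, Ph–H eclipsed; 6.5 + 3.5 + 6.7 = 16.7 kJ/mol.
Et at 60° (staggered): no non-H gauche contacts → 0.0 kJ/mol.
Et at 120° (eclipsed): H–H eclipsed, H–Et eclipsed, Ph–H eclipsed; 3.5 + 6.5 + 6.7 = 16.7 kJ/mol.
Et at 180° (staggered): Ph–Et gauche; 5.1 = 5.1 kJ/mol.
Et at 240° (eclipsed): H–H eclipsed, H–H eclipsed, Ph–Et eclipsed; 3.5 + 3.5 + 12.8 = 19.8 kJ/mol.
Et at 300° (staggered): Ph–Et gauche; 5.1 = 5.1 kJ/mol.
The minimum (0.0 kJ/mol) occurs with Et at 60°.

60°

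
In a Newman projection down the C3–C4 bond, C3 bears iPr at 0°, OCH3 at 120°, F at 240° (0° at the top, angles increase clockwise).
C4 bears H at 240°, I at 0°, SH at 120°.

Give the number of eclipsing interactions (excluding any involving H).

2

Non-H eclipsing pairs: iPr(0°)/I(0°); OCH3(120°)/SH(120°) — 2 interactions.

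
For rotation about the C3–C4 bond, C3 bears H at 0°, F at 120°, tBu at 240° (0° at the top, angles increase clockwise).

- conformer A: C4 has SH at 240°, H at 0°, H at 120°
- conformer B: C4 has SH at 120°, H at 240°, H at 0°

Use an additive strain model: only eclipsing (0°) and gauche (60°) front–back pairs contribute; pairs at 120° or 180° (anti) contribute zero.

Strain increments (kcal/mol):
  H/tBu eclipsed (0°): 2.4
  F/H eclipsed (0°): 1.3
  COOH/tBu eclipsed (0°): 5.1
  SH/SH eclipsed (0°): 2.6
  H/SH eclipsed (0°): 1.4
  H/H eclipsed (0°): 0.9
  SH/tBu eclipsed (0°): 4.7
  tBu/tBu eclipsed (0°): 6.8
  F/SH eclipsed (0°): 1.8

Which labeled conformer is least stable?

A

A (eclipsed): H–H eclipsed, F–H eclipsed, tBu–SH eclipsed; 0.9 + 1.3 + 4.7 = 6.9 kcal/mol.
B (eclipsed): H–H eclipsed, F–SH eclipsed, tBu–H eclipsed; 0.9 + 1.8 + 2.4 = 5.1 kcal/mol.
A has the highest total (6.9 kcal/mol).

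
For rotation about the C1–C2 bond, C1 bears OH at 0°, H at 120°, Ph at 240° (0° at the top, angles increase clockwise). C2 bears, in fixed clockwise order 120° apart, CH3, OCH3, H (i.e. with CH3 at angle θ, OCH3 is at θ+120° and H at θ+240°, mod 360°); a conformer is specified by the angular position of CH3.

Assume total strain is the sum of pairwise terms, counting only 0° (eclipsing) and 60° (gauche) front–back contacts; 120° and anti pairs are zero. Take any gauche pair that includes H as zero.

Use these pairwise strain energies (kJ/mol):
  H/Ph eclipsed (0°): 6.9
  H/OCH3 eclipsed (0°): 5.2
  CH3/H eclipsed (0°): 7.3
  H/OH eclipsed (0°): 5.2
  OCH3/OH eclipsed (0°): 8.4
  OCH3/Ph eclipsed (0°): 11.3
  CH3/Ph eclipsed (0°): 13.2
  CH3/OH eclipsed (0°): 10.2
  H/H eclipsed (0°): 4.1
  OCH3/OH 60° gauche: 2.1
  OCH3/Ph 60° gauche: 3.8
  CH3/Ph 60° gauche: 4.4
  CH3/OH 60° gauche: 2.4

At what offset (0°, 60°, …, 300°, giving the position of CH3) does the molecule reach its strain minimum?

60°

CH3 at 0° is eclipsed. OH at 0° is eclipsed with CH3 at 0° (10.2); H at 120° is eclipsed with OCH3 at 120° (5.2); Ph at 240° is eclipsed with H at 240° (6.9). Total 22.3 kJ/mol.
CH3 at 60° is staggered. OH at 0° is gauche with CH3 at 60° (2.4); Ph at 240° is gauche with OCH3 at 180° (3.8). Total 6.2 kJ/mol.
CH3 at 120° is eclipsed. OH at 0° is eclipsed with H at 0° (5.2); H at 120° is eclipsed with CH3 at 120° (7.3); Ph at 240° is eclipsed with OCH3 at 240° (11.3). Total 23.8 kJ/mol.
CH3 at 180° is staggered. OH at 0° is gauche with OCH3 at 300° (2.1); Ph at 240° is gauche with CH3 at 180° (4.4); Ph at 240° is gauche with OCH3 at 300° (3.8). Total 10.3 kJ/mol.
CH3 at 240° is eclipsed. OH at 0° is eclipsed with OCH3 at 0° (8.4); H at 120° is eclipsed with H at 120° (4.1); Ph at 240° is eclipsed with CH3 at 240° (13.2). Total 25.7 kJ/mol.
CH3 at 300° is staggered. OH at 0° is gauche with CH3 at 300° (2.4); OH at 0° is gauche with OCH3 at 60° (2.1); Ph at 240° is gauche with CH3 at 300° (4.4). Total 8.9 kJ/mol.
The minimum (6.2 kJ/mol) occurs with CH3 at 60°.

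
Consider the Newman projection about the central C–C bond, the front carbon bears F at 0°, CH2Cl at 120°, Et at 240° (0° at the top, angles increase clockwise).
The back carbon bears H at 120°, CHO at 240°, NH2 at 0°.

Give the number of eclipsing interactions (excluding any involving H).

2

Non-H eclipsing pairs: F(0°)/NH2(0°); Et(240°)/CHO(240°) — 2 interactions.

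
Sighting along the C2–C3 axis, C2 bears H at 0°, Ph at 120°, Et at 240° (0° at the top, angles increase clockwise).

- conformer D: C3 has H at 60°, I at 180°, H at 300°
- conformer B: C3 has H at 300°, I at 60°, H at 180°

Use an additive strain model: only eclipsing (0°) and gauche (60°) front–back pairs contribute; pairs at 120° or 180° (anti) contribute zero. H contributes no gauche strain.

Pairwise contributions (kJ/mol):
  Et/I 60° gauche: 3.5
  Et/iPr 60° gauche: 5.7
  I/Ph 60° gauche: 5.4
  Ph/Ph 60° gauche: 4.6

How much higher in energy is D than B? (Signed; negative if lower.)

D (staggered): Ph(120°)/I(180°) gauche 5.4; Et(240°)/I(180°) gauche 3.5 → 8.9 kJ/mol.
B (staggered): Ph(120°)/I(60°) gauche 5.4 → 5.4 kJ/mol.
E(D) − E(B) = 8.9 − 5.4 = +3.5 kJ/mol.

+3.5 kJ/mol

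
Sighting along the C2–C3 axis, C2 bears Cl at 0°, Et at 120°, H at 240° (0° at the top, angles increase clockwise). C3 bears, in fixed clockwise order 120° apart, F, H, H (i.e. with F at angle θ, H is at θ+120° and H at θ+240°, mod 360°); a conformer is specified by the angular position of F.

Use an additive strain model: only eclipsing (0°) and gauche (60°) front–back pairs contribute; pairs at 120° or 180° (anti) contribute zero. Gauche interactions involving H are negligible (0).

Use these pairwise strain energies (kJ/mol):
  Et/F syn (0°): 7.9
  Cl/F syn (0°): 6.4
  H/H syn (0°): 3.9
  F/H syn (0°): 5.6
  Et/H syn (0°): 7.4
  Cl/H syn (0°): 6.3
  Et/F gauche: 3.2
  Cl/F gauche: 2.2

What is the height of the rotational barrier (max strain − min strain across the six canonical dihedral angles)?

F at 0° (eclipsed): Cl(0°)/F(0°) eclipsed 6.4; Et(120°)/H(120°) eclipsed 7.4; H(240°)/H(240°) eclipsed 3.9 → 17.7 kJ/mol.
F at 60° (staggered): Cl(0°)/F(60°) gauche 2.2; Et(120°)/F(60°) gauche 3.2 → 5.4 kJ/mol.
F at 120° (eclipsed): Cl(0°)/H(0°) eclipsed 6.3; Et(120°)/F(120°) eclipsed 7.9; H(240°)/H(240°) eclipsed 3.9 → 18.1 kJ/mol.
F at 180° (staggered): Et(120°)/F(180°) gauche 3.2 → 3.2 kJ/mol.
F at 240° (eclipsed): Cl(0°)/H(0°) eclipsed 6.3; Et(120°)/H(120°) eclipsed 7.4; H(240°)/F(240°) eclipsed 5.6 → 19.3 kJ/mol.
F at 300° (staggered): Cl(0°)/F(300°) gauche 2.2 → 2.2 kJ/mol.
Max at 240° (19.3 kJ/mol), min at 300° (2.2 kJ/mol); barrier = 17.1 kJ/mol.

17.1 kJ/mol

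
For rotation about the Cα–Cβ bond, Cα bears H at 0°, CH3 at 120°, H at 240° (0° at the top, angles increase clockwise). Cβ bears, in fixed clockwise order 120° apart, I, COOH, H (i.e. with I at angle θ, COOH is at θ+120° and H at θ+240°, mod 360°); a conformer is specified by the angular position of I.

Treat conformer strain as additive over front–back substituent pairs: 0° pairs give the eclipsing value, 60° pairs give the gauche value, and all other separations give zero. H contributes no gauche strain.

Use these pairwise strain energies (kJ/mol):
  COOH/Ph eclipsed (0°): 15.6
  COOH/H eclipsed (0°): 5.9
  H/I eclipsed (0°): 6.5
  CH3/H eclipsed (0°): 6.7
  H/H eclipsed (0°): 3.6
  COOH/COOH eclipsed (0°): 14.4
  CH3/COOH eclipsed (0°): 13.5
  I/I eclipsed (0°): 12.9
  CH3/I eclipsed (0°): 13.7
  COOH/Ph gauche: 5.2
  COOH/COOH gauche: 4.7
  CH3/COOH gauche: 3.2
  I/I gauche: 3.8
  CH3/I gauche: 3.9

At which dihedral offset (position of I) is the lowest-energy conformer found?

I at 0° (eclipsed): H(0°)/I(0°) eclipsed 6.5; CH3(120°)/COOH(120°) eclipsed 13.5; H(240°)/H(240°) eclipsed 3.6 → 23.6 kJ/mol.
I at 60° (staggered): CH3(120°)/I(60°) gauche 3.9; CH3(120°)/COOH(180°) gauche 3.2 → 7.1 kJ/mol.
I at 120° (eclipsed): H(0°)/H(0°) eclipsed 3.6; CH3(120°)/I(120°) eclipsed 13.7; H(240°)/COOH(240°) eclipsed 5.9 → 23.2 kJ/mol.
I at 180° (staggered): CH3(120°)/I(180°) gauche 3.9 → 3.9 kJ/mol.
I at 240° (eclipsed): H(0°)/COOH(0°) eclipsed 5.9; CH3(120°)/H(120°) eclipsed 6.7; H(240°)/I(240°) eclipsed 6.5 → 19.1 kJ/mol.
I at 300° (staggered): CH3(120°)/COOH(60°) gauche 3.2 → 3.2 kJ/mol.
The minimum (3.2 kJ/mol) occurs with I at 300°.

300°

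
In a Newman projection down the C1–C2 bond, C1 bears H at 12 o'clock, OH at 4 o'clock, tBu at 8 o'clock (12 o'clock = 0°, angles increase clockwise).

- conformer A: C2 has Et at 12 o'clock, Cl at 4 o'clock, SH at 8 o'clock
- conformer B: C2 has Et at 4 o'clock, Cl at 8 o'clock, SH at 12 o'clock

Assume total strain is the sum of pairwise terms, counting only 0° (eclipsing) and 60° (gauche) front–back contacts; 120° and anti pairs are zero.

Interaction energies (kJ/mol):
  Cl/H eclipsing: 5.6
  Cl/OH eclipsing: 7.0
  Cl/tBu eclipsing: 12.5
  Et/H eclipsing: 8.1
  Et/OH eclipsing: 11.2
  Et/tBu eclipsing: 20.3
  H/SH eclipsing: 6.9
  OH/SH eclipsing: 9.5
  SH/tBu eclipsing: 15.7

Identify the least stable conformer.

A (eclipsed): H(0°)/Et(0°) eclipsed 8.1; OH(120°)/Cl(120°) eclipsed 7.0; tBu(240°)/SH(240°) eclipsed 15.7 → 30.8 kJ/mol.
B (eclipsed): H(0°)/SH(0°) eclipsed 6.9; OH(120°)/Et(120°) eclipsed 11.2; tBu(240°)/Cl(240°) eclipsed 12.5 → 30.6 kJ/mol.
A has the highest total (30.8 kJ/mol).

A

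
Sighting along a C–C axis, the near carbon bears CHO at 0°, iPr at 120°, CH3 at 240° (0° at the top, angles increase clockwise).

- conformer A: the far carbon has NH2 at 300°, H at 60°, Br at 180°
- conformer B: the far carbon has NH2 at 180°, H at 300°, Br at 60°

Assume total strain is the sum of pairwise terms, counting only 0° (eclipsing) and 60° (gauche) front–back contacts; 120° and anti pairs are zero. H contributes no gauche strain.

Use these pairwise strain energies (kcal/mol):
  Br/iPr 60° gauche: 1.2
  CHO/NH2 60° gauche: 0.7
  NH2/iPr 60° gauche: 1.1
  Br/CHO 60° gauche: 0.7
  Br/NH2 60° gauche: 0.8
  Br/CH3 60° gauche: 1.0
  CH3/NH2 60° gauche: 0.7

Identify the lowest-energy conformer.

A

A (staggered): CHO(0°)/NH2(300°) gauche 0.7; iPr(120°)/Br(180°) gauche 1.2; CH3(240°)/NH2(300°) gauche 0.7; CH3(240°)/Br(180°) gauche 1.0 → 3.6 kcal/mol.
B (staggered): CHO(0°)/Br(60°) gauche 0.7; iPr(120°)/NH2(180°) gauche 1.1; iPr(120°)/Br(60°) gauche 1.2; CH3(240°)/NH2(180°) gauche 0.7 → 3.7 kcal/mol.
A has the lowest total (3.6 kcal/mol).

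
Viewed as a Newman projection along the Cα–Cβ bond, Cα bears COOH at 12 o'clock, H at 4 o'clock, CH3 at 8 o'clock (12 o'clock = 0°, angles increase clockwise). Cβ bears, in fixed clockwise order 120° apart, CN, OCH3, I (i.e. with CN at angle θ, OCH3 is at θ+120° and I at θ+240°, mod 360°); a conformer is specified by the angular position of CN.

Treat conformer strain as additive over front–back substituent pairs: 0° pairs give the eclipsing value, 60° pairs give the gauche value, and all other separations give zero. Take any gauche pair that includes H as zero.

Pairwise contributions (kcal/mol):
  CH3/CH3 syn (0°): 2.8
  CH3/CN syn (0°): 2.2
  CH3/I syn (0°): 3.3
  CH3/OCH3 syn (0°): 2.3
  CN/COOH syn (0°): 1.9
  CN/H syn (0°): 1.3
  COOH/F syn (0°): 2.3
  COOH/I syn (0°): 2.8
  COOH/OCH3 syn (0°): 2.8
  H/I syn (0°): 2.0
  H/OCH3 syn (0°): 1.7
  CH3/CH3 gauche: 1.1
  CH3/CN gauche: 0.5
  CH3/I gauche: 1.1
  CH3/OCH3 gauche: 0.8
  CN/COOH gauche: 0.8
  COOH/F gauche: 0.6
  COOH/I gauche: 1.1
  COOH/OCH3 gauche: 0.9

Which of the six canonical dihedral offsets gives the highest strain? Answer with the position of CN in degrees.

CN at 0° (eclipsed): COOH(0°)/CN(0°) eclipsed 1.9; H(120°)/OCH3(120°) eclipsed 1.7; CH3(240°)/I(240°) eclipsed 3.3 → 6.9 kcal/mol.
CN at 60° (staggered): COOH(0°)/CN(60°) gauche 0.8; COOH(0°)/I(300°) gauche 1.1; CH3(240°)/OCH3(180°) gauche 0.8; CH3(240°)/I(300°) gauche 1.1 → 3.8 kcal/mol.
CN at 120° (eclipsed): COOH(0°)/I(0°) eclipsed 2.8; H(120°)/CN(120°) eclipsed 1.3; CH3(240°)/OCH3(240°) eclipsed 2.3 → 6.4 kcal/mol.
CN at 180° (staggered): COOH(0°)/OCH3(300°) gauche 0.9; COOH(0°)/I(60°) gauche 1.1; CH3(240°)/CN(180°) gauche 0.5; CH3(240°)/OCH3(300°) gauche 0.8 → 3.3 kcal/mol.
CN at 240° (eclipsed): COOH(0°)/OCH3(0°) eclipsed 2.8; H(120°)/I(120°) eclipsed 2.0; CH3(240°)/CN(240°) eclipsed 2.2 → 7.0 kcal/mol.
CN at 300° (staggered): COOH(0°)/CN(300°) gauche 0.8; COOH(0°)/OCH3(60°) gauche 0.9; CH3(240°)/CN(300°) gauche 0.5; CH3(240°)/I(180°) gauche 1.1 → 3.3 kcal/mol.
The maximum (7.0 kcal/mol) occurs with CN at 240°.

240°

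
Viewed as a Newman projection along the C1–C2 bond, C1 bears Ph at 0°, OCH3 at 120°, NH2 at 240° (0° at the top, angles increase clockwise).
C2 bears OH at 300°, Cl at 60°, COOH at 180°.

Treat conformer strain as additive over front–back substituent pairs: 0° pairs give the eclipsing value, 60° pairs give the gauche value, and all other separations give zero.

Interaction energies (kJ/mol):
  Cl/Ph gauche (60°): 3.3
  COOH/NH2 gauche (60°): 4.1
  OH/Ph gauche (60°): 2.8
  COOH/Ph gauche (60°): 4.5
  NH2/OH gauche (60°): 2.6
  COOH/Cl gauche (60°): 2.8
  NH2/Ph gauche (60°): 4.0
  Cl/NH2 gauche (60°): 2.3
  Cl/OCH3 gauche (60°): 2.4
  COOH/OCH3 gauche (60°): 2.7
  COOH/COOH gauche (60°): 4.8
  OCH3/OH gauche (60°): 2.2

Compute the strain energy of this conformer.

17.9 kJ/mol

This conformer is staggered. Ph at 0° is gauche with OH at 300° (2.8); Ph at 0° is gauche with Cl at 60° (3.3); OCH3 at 120° is gauche with Cl at 60° (2.4); OCH3 at 120° is gauche with COOH at 180° (2.7); NH2 at 240° is gauche with OH at 300° (2.6); NH2 at 240° is gauche with COOH at 180° (4.1). Total 17.9 kJ/mol.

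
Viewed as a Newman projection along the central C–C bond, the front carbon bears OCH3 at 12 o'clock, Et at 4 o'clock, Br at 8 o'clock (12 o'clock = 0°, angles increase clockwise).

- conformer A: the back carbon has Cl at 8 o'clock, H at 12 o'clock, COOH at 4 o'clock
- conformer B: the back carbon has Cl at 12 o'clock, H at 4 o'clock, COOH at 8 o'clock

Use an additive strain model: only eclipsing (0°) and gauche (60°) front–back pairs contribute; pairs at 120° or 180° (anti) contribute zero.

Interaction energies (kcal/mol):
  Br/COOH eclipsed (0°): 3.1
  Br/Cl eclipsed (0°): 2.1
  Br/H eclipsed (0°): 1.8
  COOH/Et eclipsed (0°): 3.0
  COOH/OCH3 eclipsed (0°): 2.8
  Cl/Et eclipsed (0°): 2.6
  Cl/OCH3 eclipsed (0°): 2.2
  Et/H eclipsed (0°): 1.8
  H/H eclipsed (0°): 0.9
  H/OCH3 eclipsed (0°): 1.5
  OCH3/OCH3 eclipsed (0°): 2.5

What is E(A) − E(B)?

-0.5 kcal/mol

A (eclipsed): OCH3(0°)/H(0°) eclipsed 1.5; Et(120°)/COOH(120°) eclipsed 3.0; Br(240°)/Cl(240°) eclipsed 2.1 → 6.6 kcal/mol.
B (eclipsed): OCH3(0°)/Cl(0°) eclipsed 2.2; Et(120°)/H(120°) eclipsed 1.8; Br(240°)/COOH(240°) eclipsed 3.1 → 7.1 kcal/mol.
E(A) − E(B) = 6.6 − 7.1 = -0.5 kcal/mol.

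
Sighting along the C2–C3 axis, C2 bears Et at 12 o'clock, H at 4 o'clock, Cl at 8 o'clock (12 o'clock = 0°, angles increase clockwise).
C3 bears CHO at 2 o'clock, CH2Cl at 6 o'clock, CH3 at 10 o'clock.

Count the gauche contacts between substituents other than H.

Non-H gauche pairs: Et(0°)/CHO(60°); Et(0°)/CH3(300°); Cl(240°)/CH2Cl(180°); Cl(240°)/CH3(300°) — 4 interactions.

4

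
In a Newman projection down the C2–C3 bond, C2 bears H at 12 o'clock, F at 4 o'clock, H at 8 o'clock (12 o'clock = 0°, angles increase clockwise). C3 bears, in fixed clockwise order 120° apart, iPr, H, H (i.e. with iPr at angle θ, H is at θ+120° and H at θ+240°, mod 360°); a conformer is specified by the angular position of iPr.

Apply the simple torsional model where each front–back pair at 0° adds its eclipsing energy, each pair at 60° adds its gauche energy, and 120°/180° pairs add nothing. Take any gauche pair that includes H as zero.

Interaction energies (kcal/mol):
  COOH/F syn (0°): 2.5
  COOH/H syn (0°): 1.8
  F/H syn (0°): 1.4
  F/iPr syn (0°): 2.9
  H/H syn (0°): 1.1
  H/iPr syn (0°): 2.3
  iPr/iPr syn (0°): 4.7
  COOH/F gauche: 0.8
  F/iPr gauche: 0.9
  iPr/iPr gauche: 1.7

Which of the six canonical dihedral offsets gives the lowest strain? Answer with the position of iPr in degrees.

300°

iPr at 0° (eclipsed): H–iPr eclipsed, F–H eclipsed, H–H eclipsed; 2.3 + 1.4 + 1.1 = 4.8 kcal/mol.
iPr at 60° (staggered): F–iPr gauche; 0.9 = 0.9 kcal/mol.
iPr at 120° (eclipsed): H–H eclipsed, F–iPr eclipsed, H–H eclipsed; 1.1 + 2.9 + 1.1 = 5.1 kcal/mol.
iPr at 180° (staggered): F–iPr gauche; 0.9 = 0.9 kcal/mol.
iPr at 240° (eclipsed): H–H eclipsed, F–H eclipsed, H–iPr eclipsed; 1.1 + 1.4 + 2.3 = 4.8 kcal/mol.
iPr at 300° (staggered): no non-H gauche contacts → 0.0 kcal/mol.
The minimum (0.0 kcal/mol) occurs with iPr at 300°.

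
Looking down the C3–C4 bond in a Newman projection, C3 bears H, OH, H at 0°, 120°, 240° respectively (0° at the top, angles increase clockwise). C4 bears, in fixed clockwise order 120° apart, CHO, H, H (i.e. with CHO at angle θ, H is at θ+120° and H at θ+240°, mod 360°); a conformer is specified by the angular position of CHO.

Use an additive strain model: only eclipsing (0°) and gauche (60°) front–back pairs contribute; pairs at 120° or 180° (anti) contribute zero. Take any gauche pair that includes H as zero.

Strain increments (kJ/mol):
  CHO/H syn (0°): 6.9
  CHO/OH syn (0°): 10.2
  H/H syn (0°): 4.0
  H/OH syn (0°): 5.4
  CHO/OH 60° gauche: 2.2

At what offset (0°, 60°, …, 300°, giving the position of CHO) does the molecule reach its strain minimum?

CHO at 0° (eclipsed): H(0°)/CHO(0°) eclipsed 6.9; OH(120°)/H(120°) eclipsed 5.4; H(240°)/H(240°) eclipsed 4.0 → 16.3 kJ/mol.
CHO at 60° (staggered): OH(120°)/CHO(60°) gauche 2.2 → 2.2 kJ/mol.
CHO at 120° (eclipsed): H(0°)/H(0°) eclipsed 4.0; OH(120°)/CHO(120°) eclipsed 10.2; H(240°)/H(240°) eclipsed 4.0 → 18.2 kJ/mol.
CHO at 180° (staggered): OH(120°)/CHO(180°) gauche 2.2 → 2.2 kJ/mol.
CHO at 240° (eclipsed): H(0°)/H(0°) eclipsed 4.0; OH(120°)/H(120°) eclipsed 5.4; H(240°)/CHO(240°) eclipsed 6.9 → 16.3 kJ/mol.
CHO at 300° (staggered): no non-H gauche contacts → 0.0 kJ/mol.
The minimum (0.0 kJ/mol) occurs with CHO at 300°.

300°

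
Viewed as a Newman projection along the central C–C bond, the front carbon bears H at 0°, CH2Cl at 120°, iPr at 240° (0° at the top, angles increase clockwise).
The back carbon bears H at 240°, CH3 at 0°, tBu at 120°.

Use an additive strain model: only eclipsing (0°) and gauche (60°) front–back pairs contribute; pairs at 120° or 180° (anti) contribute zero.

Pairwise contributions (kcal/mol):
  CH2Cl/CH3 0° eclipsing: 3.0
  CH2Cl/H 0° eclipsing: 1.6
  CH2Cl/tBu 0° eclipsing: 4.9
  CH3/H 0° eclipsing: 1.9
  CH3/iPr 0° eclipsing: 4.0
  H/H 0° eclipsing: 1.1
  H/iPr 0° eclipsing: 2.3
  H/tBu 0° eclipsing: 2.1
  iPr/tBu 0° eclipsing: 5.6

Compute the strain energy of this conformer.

This conformer (eclipsed): H(0°)/CH3(0°) eclipsed 1.9; CH2Cl(120°)/tBu(120°) eclipsed 4.9; iPr(240°)/H(240°) eclipsed 2.3 → 9.1 kcal/mol.

9.1 kcal/mol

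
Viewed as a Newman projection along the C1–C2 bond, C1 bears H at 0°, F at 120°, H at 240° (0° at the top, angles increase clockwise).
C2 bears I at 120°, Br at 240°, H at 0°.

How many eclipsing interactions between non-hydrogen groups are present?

1

Non-H eclipsing pairs: F(120°)/I(120°) — 1 interaction.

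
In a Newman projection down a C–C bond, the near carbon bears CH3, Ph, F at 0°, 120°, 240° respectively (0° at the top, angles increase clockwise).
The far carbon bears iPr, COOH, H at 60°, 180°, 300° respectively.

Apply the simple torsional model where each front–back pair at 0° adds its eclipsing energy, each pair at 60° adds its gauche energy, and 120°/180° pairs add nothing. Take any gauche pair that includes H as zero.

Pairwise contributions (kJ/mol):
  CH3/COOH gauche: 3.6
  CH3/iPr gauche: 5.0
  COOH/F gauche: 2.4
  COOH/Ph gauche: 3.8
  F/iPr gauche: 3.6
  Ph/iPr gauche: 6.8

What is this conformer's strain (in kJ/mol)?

18.0 kJ/mol

This conformer (staggered): CH3(0°)/iPr(60°) gauche 5.0; Ph(120°)/iPr(60°) gauche 6.8; Ph(120°)/COOH(180°) gauche 3.8; F(240°)/COOH(180°) gauche 2.4 → 18.0 kJ/mol.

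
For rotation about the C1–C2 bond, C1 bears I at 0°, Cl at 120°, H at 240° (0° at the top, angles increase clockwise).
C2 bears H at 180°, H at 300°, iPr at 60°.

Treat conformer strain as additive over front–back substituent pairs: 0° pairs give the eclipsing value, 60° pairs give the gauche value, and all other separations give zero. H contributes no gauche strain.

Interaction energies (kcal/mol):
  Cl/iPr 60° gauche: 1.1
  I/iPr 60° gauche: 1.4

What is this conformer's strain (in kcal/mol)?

This conformer (staggered): I(0°)/iPr(60°) gauche 1.4; Cl(120°)/iPr(60°) gauche 1.1 → 2.5 kcal/mol.

2.5 kcal/mol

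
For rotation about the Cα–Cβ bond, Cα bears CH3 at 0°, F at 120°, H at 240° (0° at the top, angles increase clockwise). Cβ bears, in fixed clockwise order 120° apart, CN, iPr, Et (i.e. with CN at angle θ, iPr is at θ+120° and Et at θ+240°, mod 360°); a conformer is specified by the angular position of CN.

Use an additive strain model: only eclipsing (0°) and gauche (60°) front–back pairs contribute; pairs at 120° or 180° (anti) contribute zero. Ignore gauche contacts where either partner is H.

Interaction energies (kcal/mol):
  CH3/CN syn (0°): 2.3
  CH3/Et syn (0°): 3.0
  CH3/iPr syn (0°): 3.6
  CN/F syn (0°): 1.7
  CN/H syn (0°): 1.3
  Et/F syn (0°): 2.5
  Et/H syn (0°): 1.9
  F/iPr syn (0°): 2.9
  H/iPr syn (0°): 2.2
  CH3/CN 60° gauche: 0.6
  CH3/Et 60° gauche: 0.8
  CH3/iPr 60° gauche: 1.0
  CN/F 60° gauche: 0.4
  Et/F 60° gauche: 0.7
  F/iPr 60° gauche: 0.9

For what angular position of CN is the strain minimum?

CN at 0° is eclipsed. CH3 at 0° is eclipsed with CN at 0° (2.3); F at 120° is eclipsed with iPr at 120° (2.9); H at 240° is eclipsed with Et at 240° (1.9). Total 7.1 kcal/mol.
CN at 60° is staggered. CH3 at 0° is gauche with CN at 60° (0.6); CH3 at 0° is gauche with Et at 300° (0.8); F at 120° is gauche with CN at 60° (0.4); F at 120° is gauche with iPr at 180° (0.9). Total 2.7 kcal/mol.
CN at 120° is eclipsed. CH3 at 0° is eclipsed with Et at 0° (3.0); F at 120° is eclipsed with CN at 120° (1.7); H at 240° is eclipsed with iPr at 240° (2.2). Total 6.9 kcal/mol.
CN at 180° is staggered. CH3 at 0° is gauche with iPr at 300° (1.0); CH3 at 0° is gauche with Et at 60° (0.8); F at 120° is gauche with CN at 180° (0.4); F at 120° is gauche with Et at 60° (0.7). Total 2.9 kcal/mol.
CN at 240° is eclipsed. CH3 at 0° is eclipsed with iPr at 0° (3.6); F at 120° is eclipsed with Et at 120° (2.5); H at 240° is eclipsed with CN at 240° (1.3). Total 7.4 kcal/mol.
CN at 300° is staggered. CH3 at 0° is gauche with CN at 300° (0.6); CH3 at 0° is gauche with iPr at 60° (1.0); F at 120° is gauche with iPr at 60° (0.9); F at 120° is gauche with Et at 180° (0.7). Total 3.2 kcal/mol.
The minimum (2.7 kcal/mol) occurs with CN at 60°.

60°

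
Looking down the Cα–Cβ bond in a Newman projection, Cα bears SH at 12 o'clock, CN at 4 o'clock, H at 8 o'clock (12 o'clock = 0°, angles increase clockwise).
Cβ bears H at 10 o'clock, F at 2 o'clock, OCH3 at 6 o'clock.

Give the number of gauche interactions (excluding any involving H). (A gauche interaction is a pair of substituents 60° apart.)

Non-H gauche pairs: SH(0°)/F(60°); CN(120°)/F(60°); CN(120°)/OCH3(180°) — 3 interactions.

3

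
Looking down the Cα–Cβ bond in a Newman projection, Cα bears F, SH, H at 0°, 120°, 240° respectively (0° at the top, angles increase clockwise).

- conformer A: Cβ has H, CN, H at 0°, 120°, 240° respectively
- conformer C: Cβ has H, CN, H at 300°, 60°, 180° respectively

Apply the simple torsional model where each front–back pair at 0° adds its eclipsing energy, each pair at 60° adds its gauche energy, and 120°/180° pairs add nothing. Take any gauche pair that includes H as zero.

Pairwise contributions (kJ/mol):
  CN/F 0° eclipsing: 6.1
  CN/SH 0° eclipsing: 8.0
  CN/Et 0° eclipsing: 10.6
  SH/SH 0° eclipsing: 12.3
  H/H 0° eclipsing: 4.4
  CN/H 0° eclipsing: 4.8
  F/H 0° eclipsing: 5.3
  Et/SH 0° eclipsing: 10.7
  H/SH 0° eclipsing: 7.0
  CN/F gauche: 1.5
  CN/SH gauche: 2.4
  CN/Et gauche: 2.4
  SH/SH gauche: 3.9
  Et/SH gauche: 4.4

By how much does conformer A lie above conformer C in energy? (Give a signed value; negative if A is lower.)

+13.8 kJ/mol

A (eclipsed): F–H eclipsed, SH–CN eclipsed, H–H eclipsed; 5.3 + 8.0 + 4.4 = 17.7 kJ/mol.
C (staggered): F–CN gauche, SH–CN gauche; 1.5 + 2.4 = 3.9 kJ/mol.
E(A) − E(C) = 17.7 − 3.9 = +13.8 kJ/mol.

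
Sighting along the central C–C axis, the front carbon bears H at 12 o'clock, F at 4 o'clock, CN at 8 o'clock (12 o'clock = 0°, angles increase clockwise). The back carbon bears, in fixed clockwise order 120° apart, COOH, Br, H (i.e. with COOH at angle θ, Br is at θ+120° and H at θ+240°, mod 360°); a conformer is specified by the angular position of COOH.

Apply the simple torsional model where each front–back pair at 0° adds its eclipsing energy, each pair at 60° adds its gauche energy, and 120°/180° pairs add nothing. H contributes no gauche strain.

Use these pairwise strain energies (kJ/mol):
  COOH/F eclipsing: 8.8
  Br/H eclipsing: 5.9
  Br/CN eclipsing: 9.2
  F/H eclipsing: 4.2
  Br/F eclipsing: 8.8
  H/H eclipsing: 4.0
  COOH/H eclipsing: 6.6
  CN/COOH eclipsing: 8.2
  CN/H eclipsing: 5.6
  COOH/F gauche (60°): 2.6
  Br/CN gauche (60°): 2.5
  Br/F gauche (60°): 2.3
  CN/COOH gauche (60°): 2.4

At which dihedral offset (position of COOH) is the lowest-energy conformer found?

COOH at 0° (eclipsed): H(0°)/COOH(0°) eclipsed 6.6; F(120°)/Br(120°) eclipsed 8.8; CN(240°)/H(240°) eclipsed 5.6 → 21.0 kJ/mol.
COOH at 60° (staggered): F(120°)/COOH(60°) gauche 2.6; F(120°)/Br(180°) gauche 2.3; CN(240°)/Br(180°) gauche 2.5 → 7.4 kJ/mol.
COOH at 120° (eclipsed): H(0°)/H(0°) eclipsed 4.0; F(120°)/COOH(120°) eclipsed 8.8; CN(240°)/Br(240°) eclipsed 9.2 → 22.0 kJ/mol.
COOH at 180° (staggered): F(120°)/COOH(180°) gauche 2.6; CN(240°)/COOH(180°) gauche 2.4; CN(240°)/Br(300°) gauche 2.5 → 7.5 kJ/mol.
COOH at 240° (eclipsed): H(0°)/Br(0°) eclipsed 5.9; F(120°)/H(120°) eclipsed 4.2; CN(240°)/COOH(240°) eclipsed 8.2 → 18.3 kJ/mol.
COOH at 300° (staggered): F(120°)/Br(60°) gauche 2.3; CN(240°)/COOH(300°) gauche 2.4 → 4.7 kJ/mol.
The minimum (4.7 kJ/mol) occurs with COOH at 300°.

300°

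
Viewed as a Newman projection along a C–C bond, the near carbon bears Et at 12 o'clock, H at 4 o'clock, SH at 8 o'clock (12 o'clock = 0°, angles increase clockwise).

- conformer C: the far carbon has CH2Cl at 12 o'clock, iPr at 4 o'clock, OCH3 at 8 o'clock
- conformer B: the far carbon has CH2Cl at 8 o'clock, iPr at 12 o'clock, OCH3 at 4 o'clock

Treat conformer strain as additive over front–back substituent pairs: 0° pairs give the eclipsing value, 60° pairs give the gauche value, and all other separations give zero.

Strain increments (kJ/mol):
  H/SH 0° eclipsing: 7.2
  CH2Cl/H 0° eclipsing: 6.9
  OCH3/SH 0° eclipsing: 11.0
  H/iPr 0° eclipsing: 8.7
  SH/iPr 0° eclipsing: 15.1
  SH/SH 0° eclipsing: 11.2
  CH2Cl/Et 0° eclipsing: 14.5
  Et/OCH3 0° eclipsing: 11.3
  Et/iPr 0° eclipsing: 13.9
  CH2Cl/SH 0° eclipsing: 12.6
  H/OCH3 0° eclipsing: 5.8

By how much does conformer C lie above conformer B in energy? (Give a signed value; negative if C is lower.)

C (eclipsed): Et(0°)/CH2Cl(0°) eclipsed 14.5; H(120°)/iPr(120°) eclipsed 8.7; SH(240°)/OCH3(240°) eclipsed 11.0 → 34.2 kJ/mol.
B (eclipsed): Et(0°)/iPr(0°) eclipsed 13.9; H(120°)/OCH3(120°) eclipsed 5.8; SH(240°)/CH2Cl(240°) eclipsed 12.6 → 32.3 kJ/mol.
E(C) − E(B) = 34.2 − 32.3 = +1.9 kJ/mol.

+1.9 kJ/mol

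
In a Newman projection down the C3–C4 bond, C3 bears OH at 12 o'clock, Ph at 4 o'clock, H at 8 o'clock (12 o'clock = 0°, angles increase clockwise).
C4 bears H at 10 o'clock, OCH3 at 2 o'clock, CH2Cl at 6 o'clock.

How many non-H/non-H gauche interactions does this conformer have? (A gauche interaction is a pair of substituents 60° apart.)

3

Non-H gauche pairs: OH(0°)/OCH3(60°); Ph(120°)/OCH3(60°); Ph(120°)/CH2Cl(180°) — 3 interactions.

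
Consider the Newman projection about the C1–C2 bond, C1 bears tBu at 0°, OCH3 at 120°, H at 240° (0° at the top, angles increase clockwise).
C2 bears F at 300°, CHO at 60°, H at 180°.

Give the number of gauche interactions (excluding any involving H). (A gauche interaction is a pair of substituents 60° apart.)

Non-H gauche pairs: tBu(0°)/F(300°); tBu(0°)/CHO(60°); OCH3(120°)/CHO(60°) — 3 interactions.

3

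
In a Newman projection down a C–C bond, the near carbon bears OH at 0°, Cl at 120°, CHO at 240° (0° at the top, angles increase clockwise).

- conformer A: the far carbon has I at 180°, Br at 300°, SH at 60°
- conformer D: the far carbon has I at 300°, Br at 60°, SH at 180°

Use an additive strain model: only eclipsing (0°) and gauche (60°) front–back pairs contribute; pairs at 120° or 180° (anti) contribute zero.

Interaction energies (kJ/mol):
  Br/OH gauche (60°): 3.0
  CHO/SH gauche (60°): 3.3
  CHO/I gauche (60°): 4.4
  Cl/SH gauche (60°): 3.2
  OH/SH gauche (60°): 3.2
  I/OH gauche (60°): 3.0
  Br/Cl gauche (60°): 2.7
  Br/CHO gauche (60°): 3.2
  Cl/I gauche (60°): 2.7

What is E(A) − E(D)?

A is staggered. OH at 0° is gauche with Br at 300° (3.0); OH at 0° is gauche with SH at 60° (3.2); Cl at 120° is gauche with I at 180° (2.7); Cl at 120° is gauche with SH at 60° (3.2); CHO at 240° is gauche with I at 180° (4.4); CHO at 240° is gauche with Br at 300° (3.2). Total 19.7 kJ/mol.
D is staggered. OH at 0° is gauche with I at 300° (3.0); OH at 0° is gauche with Br at 60° (3.0); Cl at 120° is gauche with Br at 60° (2.7); Cl at 120° is gauche with SH at 180° (3.2); CHO at 240° is gauche with I at 300° (4.4); CHO at 240° is gauche with SH at 180° (3.3). Total 19.6 kJ/mol.
E(A) − E(D) = 19.7 − 19.6 = +0.1 kJ/mol.

+0.1 kJ/mol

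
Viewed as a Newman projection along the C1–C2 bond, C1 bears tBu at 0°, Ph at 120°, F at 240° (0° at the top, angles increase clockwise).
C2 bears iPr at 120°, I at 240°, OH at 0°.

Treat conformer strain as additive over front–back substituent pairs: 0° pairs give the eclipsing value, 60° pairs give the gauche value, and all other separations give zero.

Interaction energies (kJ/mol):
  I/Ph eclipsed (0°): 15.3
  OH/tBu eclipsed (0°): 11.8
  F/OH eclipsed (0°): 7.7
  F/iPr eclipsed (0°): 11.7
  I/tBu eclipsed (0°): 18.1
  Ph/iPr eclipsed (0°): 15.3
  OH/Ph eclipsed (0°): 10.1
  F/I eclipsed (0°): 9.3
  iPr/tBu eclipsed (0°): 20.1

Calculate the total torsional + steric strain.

36.4 kJ/mol

This conformer (eclipsed): tBu(0°)/OH(0°) eclipsed 11.8; Ph(120°)/iPr(120°) eclipsed 15.3; F(240°)/I(240°) eclipsed 9.3 → 36.4 kJ/mol.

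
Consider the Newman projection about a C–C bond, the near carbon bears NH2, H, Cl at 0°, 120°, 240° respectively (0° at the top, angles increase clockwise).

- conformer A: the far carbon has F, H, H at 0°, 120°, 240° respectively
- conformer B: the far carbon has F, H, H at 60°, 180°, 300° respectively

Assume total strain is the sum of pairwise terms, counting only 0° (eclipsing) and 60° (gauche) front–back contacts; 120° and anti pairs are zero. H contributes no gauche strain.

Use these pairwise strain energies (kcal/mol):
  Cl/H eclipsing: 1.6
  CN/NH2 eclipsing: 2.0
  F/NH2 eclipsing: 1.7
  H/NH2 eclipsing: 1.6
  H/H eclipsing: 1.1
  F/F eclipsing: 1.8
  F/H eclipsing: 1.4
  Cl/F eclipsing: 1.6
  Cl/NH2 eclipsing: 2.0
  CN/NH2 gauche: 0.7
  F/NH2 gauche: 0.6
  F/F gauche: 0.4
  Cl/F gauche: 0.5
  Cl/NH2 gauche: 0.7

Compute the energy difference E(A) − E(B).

+3.8 kcal/mol

A (eclipsed): NH2(0°)/F(0°) eclipsed 1.7; H(120°)/H(120°) eclipsed 1.1; Cl(240°)/H(240°) eclipsed 1.6 → 4.4 kcal/mol.
B (staggered): NH2(0°)/F(60°) gauche 0.6 → 0.6 kcal/mol.
E(A) − E(B) = 4.4 − 0.6 = +3.8 kcal/mol.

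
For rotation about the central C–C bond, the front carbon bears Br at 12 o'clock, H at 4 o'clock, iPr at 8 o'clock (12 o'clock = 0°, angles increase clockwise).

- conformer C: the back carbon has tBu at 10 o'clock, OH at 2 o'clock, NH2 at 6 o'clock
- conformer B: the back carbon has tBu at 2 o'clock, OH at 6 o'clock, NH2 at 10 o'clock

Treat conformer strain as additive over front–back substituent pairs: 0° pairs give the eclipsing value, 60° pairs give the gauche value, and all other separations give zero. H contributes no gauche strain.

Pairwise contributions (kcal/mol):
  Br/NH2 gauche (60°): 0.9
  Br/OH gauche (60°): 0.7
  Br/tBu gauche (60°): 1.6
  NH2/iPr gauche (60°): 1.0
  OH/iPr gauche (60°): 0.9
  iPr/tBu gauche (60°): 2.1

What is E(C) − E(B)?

C (staggered): Br(0°)/tBu(300°) gauche 1.6; Br(0°)/OH(60°) gauche 0.7; iPr(240°)/tBu(300°) gauche 2.1; iPr(240°)/NH2(180°) gauche 1.0 → 5.4 kcal/mol.
B (staggered): Br(0°)/tBu(60°) gauche 1.6; Br(0°)/NH2(300°) gauche 0.9; iPr(240°)/OH(180°) gauche 0.9; iPr(240°)/NH2(300°) gauche 1.0 → 4.4 kcal/mol.
E(C) − E(B) = 5.4 − 4.4 = +1.0 kcal/mol.

+1.0 kcal/mol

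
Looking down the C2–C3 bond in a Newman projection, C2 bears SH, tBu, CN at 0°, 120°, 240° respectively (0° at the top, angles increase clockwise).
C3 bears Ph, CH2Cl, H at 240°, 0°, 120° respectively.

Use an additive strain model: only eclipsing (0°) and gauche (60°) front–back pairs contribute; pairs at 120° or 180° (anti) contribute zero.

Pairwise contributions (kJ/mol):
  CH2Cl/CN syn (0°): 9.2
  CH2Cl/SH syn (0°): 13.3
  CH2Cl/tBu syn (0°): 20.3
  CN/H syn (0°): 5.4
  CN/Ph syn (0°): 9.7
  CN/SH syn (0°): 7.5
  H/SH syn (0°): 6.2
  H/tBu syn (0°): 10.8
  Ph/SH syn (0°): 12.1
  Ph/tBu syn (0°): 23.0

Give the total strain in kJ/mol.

This conformer (eclipsed): SH(0°)/CH2Cl(0°) eclipsed 13.3; tBu(120°)/H(120°) eclipsed 10.8; CN(240°)/Ph(240°) eclipsed 9.7 → 33.8 kJ/mol.

33.8 kJ/mol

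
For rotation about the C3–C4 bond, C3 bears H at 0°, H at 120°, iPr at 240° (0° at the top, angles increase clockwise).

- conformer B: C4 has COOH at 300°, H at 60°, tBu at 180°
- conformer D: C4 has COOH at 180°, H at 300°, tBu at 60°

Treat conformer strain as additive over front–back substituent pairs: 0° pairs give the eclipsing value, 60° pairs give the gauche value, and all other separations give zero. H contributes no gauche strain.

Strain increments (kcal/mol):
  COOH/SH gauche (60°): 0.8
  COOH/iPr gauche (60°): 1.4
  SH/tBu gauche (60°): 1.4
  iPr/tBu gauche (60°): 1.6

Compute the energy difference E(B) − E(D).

B (staggered): iPr–COOH gauche, iPr–tBu gauche; 1.4 + 1.6 = 3.0 kcal/mol.
D (staggered): iPr–COOH gauche; 1.4 = 1.4 kcal/mol.
E(B) − E(D) = 3.0 − 1.4 = +1.6 kcal/mol.

+1.6 kcal/mol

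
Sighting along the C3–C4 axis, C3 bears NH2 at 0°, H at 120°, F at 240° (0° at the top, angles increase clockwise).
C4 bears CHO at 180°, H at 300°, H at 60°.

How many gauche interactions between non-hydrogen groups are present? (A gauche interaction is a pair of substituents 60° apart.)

Non-H gauche pairs: F(240°)/CHO(180°) — 1 interaction.

1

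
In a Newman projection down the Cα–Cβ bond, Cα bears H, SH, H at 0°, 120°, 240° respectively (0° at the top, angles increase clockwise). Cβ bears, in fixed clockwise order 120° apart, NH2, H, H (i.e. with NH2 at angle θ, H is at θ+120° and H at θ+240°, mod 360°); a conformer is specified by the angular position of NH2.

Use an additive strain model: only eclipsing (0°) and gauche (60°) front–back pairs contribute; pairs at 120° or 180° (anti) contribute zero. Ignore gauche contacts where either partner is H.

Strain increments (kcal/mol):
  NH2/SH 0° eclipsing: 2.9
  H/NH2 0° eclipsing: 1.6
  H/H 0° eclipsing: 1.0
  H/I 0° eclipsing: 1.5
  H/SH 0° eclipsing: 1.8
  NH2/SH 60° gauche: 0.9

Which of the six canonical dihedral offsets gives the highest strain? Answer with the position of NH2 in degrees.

120°

NH2 at 0° (eclipsed): H–NH2 eclipsed, SH–H eclipsed, H–H eclipsed; 1.6 + 1.8 + 1.0 = 4.4 kcal/mol.
NH2 at 60° (staggered): SH–NH2 gauche; 0.9 = 0.9 kcal/mol.
NH2 at 120° (eclipsed): H–H eclipsed, SH–NH2 eclipsed, H–H eclipsed; 1.0 + 2.9 + 1.0 = 4.9 kcal/mol.
NH2 at 180° (staggered): SH–NH2 gauche; 0.9 = 0.9 kcal/mol.
NH2 at 240° (eclipsed): H–H eclipsed, SH–H eclipsed, H–NH2 eclipsed; 1.0 + 1.8 + 1.6 = 4.4 kcal/mol.
NH2 at 300° (staggered): no non-H gauche contacts → 0.0 kcal/mol.
The maximum (4.9 kcal/mol) occurs with NH2 at 120°.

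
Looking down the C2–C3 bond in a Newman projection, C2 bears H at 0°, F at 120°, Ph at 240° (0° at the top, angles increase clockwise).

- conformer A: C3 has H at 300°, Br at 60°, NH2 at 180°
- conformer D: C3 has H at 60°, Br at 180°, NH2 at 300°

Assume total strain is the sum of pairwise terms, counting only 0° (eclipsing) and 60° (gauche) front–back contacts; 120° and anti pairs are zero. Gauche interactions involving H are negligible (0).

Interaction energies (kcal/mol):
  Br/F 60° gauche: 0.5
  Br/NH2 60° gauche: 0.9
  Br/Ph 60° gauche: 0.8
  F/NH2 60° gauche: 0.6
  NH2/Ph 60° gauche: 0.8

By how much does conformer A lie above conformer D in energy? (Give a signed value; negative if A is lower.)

-0.2 kcal/mol

A (staggered): F(120°)/Br(60°) gauche 0.5; F(120°)/NH2(180°) gauche 0.6; Ph(240°)/NH2(180°) gauche 0.8 → 1.9 kcal/mol.
D (staggered): F(120°)/Br(180°) gauche 0.5; Ph(240°)/Br(180°) gauche 0.8; Ph(240°)/NH2(300°) gauche 0.8 → 2.1 kcal/mol.
E(A) − E(D) = 1.9 − 2.1 = -0.2 kcal/mol.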